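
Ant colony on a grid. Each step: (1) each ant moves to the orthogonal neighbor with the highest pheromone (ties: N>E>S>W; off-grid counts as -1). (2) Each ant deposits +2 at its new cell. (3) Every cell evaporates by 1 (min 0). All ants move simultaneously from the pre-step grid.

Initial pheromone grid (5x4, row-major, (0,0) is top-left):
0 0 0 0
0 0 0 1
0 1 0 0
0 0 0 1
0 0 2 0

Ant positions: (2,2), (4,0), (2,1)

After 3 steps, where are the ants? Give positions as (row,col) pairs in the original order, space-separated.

Step 1: ant0:(2,2)->W->(2,1) | ant1:(4,0)->N->(3,0) | ant2:(2,1)->N->(1,1)
  grid max=2 at (2,1)
Step 2: ant0:(2,1)->N->(1,1) | ant1:(3,0)->N->(2,0) | ant2:(1,1)->S->(2,1)
  grid max=3 at (2,1)
Step 3: ant0:(1,1)->S->(2,1) | ant1:(2,0)->E->(2,1) | ant2:(2,1)->N->(1,1)
  grid max=6 at (2,1)

(2,1) (2,1) (1,1)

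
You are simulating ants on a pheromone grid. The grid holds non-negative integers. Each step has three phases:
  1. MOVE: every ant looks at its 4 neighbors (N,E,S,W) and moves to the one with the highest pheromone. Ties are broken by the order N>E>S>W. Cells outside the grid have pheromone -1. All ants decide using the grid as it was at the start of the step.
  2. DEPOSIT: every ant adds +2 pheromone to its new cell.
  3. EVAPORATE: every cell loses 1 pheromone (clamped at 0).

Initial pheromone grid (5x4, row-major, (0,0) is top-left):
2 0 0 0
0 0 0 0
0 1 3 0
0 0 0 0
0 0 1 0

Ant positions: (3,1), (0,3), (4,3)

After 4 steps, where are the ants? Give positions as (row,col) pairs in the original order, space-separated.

Step 1: ant0:(3,1)->N->(2,1) | ant1:(0,3)->S->(1,3) | ant2:(4,3)->W->(4,2)
  grid max=2 at (2,1)
Step 2: ant0:(2,1)->E->(2,2) | ant1:(1,3)->N->(0,3) | ant2:(4,2)->N->(3,2)
  grid max=3 at (2,2)
Step 3: ant0:(2,2)->S->(3,2) | ant1:(0,3)->S->(1,3) | ant2:(3,2)->N->(2,2)
  grid max=4 at (2,2)
Step 4: ant0:(3,2)->N->(2,2) | ant1:(1,3)->N->(0,3) | ant2:(2,2)->S->(3,2)
  grid max=5 at (2,2)

(2,2) (0,3) (3,2)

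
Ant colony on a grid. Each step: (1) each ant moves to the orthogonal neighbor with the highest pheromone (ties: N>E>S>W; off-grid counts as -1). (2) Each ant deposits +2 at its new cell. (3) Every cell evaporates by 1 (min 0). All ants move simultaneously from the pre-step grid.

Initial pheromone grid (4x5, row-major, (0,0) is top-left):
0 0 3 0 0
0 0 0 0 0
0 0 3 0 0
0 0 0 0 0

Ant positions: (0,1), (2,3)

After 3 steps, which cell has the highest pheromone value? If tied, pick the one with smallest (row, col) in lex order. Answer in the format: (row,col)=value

Answer: (0,2)=6

Derivation:
Step 1: ant0:(0,1)->E->(0,2) | ant1:(2,3)->W->(2,2)
  grid max=4 at (0,2)
Step 2: ant0:(0,2)->E->(0,3) | ant1:(2,2)->N->(1,2)
  grid max=3 at (0,2)
Step 3: ant0:(0,3)->W->(0,2) | ant1:(1,2)->N->(0,2)
  grid max=6 at (0,2)
Final grid:
  0 0 6 0 0
  0 0 0 0 0
  0 0 2 0 0
  0 0 0 0 0
Max pheromone 6 at (0,2)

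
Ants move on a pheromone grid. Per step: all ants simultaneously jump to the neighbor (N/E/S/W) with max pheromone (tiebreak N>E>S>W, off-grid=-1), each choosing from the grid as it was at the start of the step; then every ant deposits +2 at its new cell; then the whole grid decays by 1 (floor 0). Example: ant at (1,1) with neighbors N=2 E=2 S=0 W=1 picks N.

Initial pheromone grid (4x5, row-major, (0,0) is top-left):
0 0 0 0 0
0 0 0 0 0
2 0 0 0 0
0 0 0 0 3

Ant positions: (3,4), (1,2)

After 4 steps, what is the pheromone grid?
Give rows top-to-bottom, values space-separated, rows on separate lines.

After step 1: ants at (2,4),(0,2)
  0 0 1 0 0
  0 0 0 0 0
  1 0 0 0 1
  0 0 0 0 2
After step 2: ants at (3,4),(0,3)
  0 0 0 1 0
  0 0 0 0 0
  0 0 0 0 0
  0 0 0 0 3
After step 3: ants at (2,4),(0,4)
  0 0 0 0 1
  0 0 0 0 0
  0 0 0 0 1
  0 0 0 0 2
After step 4: ants at (3,4),(1,4)
  0 0 0 0 0
  0 0 0 0 1
  0 0 0 0 0
  0 0 0 0 3

0 0 0 0 0
0 0 0 0 1
0 0 0 0 0
0 0 0 0 3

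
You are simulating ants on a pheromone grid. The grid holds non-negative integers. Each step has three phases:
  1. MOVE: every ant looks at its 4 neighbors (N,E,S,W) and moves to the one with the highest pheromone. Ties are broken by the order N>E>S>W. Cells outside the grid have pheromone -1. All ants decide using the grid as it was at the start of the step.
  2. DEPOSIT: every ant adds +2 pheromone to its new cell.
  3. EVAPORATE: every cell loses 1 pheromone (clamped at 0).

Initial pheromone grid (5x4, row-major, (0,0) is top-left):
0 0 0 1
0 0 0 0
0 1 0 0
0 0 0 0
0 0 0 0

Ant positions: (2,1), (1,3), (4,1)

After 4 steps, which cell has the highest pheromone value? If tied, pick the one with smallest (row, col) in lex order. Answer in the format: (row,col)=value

Answer: (0,3)=3

Derivation:
Step 1: ant0:(2,1)->N->(1,1) | ant1:(1,3)->N->(0,3) | ant2:(4,1)->N->(3,1)
  grid max=2 at (0,3)
Step 2: ant0:(1,1)->N->(0,1) | ant1:(0,3)->S->(1,3) | ant2:(3,1)->N->(2,1)
  grid max=1 at (0,1)
Step 3: ant0:(0,1)->E->(0,2) | ant1:(1,3)->N->(0,3) | ant2:(2,1)->N->(1,1)
  grid max=2 at (0,3)
Step 4: ant0:(0,2)->E->(0,3) | ant1:(0,3)->W->(0,2) | ant2:(1,1)->N->(0,1)
  grid max=3 at (0,3)
Final grid:
  0 1 2 3
  0 0 0 0
  0 0 0 0
  0 0 0 0
  0 0 0 0
Max pheromone 3 at (0,3)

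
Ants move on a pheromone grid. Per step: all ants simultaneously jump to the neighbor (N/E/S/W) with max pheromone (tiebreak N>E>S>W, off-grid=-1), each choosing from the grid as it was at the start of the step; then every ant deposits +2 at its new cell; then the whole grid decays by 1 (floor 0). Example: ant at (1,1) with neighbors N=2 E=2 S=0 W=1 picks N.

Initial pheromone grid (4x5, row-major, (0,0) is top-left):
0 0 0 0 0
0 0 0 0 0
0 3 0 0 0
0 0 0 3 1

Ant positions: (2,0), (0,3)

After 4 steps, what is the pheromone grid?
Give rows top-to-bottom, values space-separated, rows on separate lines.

After step 1: ants at (2,1),(0,4)
  0 0 0 0 1
  0 0 0 0 0
  0 4 0 0 0
  0 0 0 2 0
After step 2: ants at (1,1),(1,4)
  0 0 0 0 0
  0 1 0 0 1
  0 3 0 0 0
  0 0 0 1 0
After step 3: ants at (2,1),(0,4)
  0 0 0 0 1
  0 0 0 0 0
  0 4 0 0 0
  0 0 0 0 0
After step 4: ants at (1,1),(1,4)
  0 0 0 0 0
  0 1 0 0 1
  0 3 0 0 0
  0 0 0 0 0

0 0 0 0 0
0 1 0 0 1
0 3 0 0 0
0 0 0 0 0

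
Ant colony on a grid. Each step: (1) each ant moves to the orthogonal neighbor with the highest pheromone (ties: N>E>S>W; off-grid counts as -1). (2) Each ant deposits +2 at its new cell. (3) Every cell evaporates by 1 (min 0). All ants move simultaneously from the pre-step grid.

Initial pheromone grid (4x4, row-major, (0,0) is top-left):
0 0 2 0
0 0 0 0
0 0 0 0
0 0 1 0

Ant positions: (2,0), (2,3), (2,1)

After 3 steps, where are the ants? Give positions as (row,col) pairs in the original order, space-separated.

Step 1: ant0:(2,0)->N->(1,0) | ant1:(2,3)->N->(1,3) | ant2:(2,1)->N->(1,1)
  grid max=1 at (0,2)
Step 2: ant0:(1,0)->E->(1,1) | ant1:(1,3)->N->(0,3) | ant2:(1,1)->W->(1,0)
  grid max=2 at (1,0)
Step 3: ant0:(1,1)->W->(1,0) | ant1:(0,3)->S->(1,3) | ant2:(1,0)->E->(1,1)
  grid max=3 at (1,0)

(1,0) (1,3) (1,1)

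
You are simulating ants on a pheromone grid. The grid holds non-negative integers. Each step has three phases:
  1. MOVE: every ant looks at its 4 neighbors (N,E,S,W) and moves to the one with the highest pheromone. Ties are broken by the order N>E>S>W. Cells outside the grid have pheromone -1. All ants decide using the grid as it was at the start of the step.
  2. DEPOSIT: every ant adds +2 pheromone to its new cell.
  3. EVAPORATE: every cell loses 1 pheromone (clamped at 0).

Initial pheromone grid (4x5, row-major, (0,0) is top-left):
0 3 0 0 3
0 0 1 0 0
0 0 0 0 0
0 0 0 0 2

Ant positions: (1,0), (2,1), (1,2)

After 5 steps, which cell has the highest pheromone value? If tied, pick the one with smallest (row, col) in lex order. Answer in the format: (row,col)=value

Step 1: ant0:(1,0)->N->(0,0) | ant1:(2,1)->N->(1,1) | ant2:(1,2)->N->(0,2)
  grid max=2 at (0,1)
Step 2: ant0:(0,0)->E->(0,1) | ant1:(1,1)->N->(0,1) | ant2:(0,2)->W->(0,1)
  grid max=7 at (0,1)
Step 3: ant0:(0,1)->E->(0,2) | ant1:(0,1)->E->(0,2) | ant2:(0,1)->E->(0,2)
  grid max=6 at (0,1)
Step 4: ant0:(0,2)->W->(0,1) | ant1:(0,2)->W->(0,1) | ant2:(0,2)->W->(0,1)
  grid max=11 at (0,1)
Step 5: ant0:(0,1)->E->(0,2) | ant1:(0,1)->E->(0,2) | ant2:(0,1)->E->(0,2)
  grid max=10 at (0,1)
Final grid:
  0 10 9 0 0
  0 0 0 0 0
  0 0 0 0 0
  0 0 0 0 0
Max pheromone 10 at (0,1)

Answer: (0,1)=10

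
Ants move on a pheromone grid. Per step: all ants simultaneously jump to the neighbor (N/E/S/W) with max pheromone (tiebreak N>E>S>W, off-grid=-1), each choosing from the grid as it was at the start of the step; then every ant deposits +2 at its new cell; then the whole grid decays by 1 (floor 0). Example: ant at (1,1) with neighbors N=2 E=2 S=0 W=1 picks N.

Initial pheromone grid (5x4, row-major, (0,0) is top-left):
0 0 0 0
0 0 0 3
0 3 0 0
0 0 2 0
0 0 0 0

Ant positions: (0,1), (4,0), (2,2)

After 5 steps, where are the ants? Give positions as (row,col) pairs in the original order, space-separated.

Step 1: ant0:(0,1)->E->(0,2) | ant1:(4,0)->N->(3,0) | ant2:(2,2)->W->(2,1)
  grid max=4 at (2,1)
Step 2: ant0:(0,2)->E->(0,3) | ant1:(3,0)->N->(2,0) | ant2:(2,1)->N->(1,1)
  grid max=3 at (2,1)
Step 3: ant0:(0,3)->S->(1,3) | ant1:(2,0)->E->(2,1) | ant2:(1,1)->S->(2,1)
  grid max=6 at (2,1)
Step 4: ant0:(1,3)->N->(0,3) | ant1:(2,1)->N->(1,1) | ant2:(2,1)->N->(1,1)
  grid max=5 at (2,1)
Step 5: ant0:(0,3)->S->(1,3) | ant1:(1,1)->S->(2,1) | ant2:(1,1)->S->(2,1)
  grid max=8 at (2,1)

(1,3) (2,1) (2,1)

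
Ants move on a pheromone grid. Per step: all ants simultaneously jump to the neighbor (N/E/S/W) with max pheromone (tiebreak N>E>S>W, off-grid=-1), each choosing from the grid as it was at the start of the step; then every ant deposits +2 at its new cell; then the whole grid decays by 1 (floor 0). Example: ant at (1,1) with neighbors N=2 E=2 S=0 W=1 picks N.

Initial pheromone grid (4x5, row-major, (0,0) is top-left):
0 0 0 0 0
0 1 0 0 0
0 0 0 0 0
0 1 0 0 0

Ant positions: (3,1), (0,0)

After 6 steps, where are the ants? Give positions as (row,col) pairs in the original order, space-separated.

Step 1: ant0:(3,1)->N->(2,1) | ant1:(0,0)->E->(0,1)
  grid max=1 at (0,1)
Step 2: ant0:(2,1)->N->(1,1) | ant1:(0,1)->E->(0,2)
  grid max=1 at (0,2)
Step 3: ant0:(1,1)->N->(0,1) | ant1:(0,2)->E->(0,3)
  grid max=1 at (0,1)
Step 4: ant0:(0,1)->E->(0,2) | ant1:(0,3)->E->(0,4)
  grid max=1 at (0,2)
Step 5: ant0:(0,2)->E->(0,3) | ant1:(0,4)->S->(1,4)
  grid max=1 at (0,3)
Step 6: ant0:(0,3)->E->(0,4) | ant1:(1,4)->N->(0,4)
  grid max=3 at (0,4)

(0,4) (0,4)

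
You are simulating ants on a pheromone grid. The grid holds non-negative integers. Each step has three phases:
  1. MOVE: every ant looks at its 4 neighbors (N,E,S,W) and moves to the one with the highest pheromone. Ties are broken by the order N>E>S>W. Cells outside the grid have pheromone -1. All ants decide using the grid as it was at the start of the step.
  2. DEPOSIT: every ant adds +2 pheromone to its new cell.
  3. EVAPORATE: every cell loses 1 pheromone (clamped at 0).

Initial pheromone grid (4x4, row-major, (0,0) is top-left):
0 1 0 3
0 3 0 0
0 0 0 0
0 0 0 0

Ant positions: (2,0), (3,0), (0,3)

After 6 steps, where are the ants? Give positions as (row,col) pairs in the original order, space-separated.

Step 1: ant0:(2,0)->N->(1,0) | ant1:(3,0)->N->(2,0) | ant2:(0,3)->S->(1,3)
  grid max=2 at (0,3)
Step 2: ant0:(1,0)->E->(1,1) | ant1:(2,0)->N->(1,0) | ant2:(1,3)->N->(0,3)
  grid max=3 at (0,3)
Step 3: ant0:(1,1)->W->(1,0) | ant1:(1,0)->E->(1,1) | ant2:(0,3)->S->(1,3)
  grid max=4 at (1,1)
Step 4: ant0:(1,0)->E->(1,1) | ant1:(1,1)->W->(1,0) | ant2:(1,3)->N->(0,3)
  grid max=5 at (1,1)
Step 5: ant0:(1,1)->W->(1,0) | ant1:(1,0)->E->(1,1) | ant2:(0,3)->S->(1,3)
  grid max=6 at (1,1)
Step 6: ant0:(1,0)->E->(1,1) | ant1:(1,1)->W->(1,0) | ant2:(1,3)->N->(0,3)
  grid max=7 at (1,1)

(1,1) (1,0) (0,3)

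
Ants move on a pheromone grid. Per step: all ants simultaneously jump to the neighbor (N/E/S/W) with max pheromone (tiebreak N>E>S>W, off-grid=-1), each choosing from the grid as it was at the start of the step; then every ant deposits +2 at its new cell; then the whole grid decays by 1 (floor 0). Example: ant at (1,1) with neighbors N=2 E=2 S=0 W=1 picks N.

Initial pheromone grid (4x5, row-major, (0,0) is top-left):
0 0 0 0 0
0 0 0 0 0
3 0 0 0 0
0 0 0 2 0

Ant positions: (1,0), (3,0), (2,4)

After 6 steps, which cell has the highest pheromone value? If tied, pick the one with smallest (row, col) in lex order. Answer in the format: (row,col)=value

Step 1: ant0:(1,0)->S->(2,0) | ant1:(3,0)->N->(2,0) | ant2:(2,4)->N->(1,4)
  grid max=6 at (2,0)
Step 2: ant0:(2,0)->N->(1,0) | ant1:(2,0)->N->(1,0) | ant2:(1,4)->N->(0,4)
  grid max=5 at (2,0)
Step 3: ant0:(1,0)->S->(2,0) | ant1:(1,0)->S->(2,0) | ant2:(0,4)->S->(1,4)
  grid max=8 at (2,0)
Step 4: ant0:(2,0)->N->(1,0) | ant1:(2,0)->N->(1,0) | ant2:(1,4)->N->(0,4)
  grid max=7 at (2,0)
Step 5: ant0:(1,0)->S->(2,0) | ant1:(1,0)->S->(2,0) | ant2:(0,4)->S->(1,4)
  grid max=10 at (2,0)
Step 6: ant0:(2,0)->N->(1,0) | ant1:(2,0)->N->(1,0) | ant2:(1,4)->N->(0,4)
  grid max=9 at (2,0)
Final grid:
  0 0 0 0 1
  7 0 0 0 0
  9 0 0 0 0
  0 0 0 0 0
Max pheromone 9 at (2,0)

Answer: (2,0)=9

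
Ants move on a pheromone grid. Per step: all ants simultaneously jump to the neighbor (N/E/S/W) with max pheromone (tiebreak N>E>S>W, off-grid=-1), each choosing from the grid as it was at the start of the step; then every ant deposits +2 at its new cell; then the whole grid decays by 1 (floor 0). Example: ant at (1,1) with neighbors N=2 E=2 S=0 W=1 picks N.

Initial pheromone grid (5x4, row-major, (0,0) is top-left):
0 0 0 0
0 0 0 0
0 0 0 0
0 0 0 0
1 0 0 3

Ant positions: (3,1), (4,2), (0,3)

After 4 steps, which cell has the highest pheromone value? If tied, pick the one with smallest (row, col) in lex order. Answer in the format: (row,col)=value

Step 1: ant0:(3,1)->N->(2,1) | ant1:(4,2)->E->(4,3) | ant2:(0,3)->S->(1,3)
  grid max=4 at (4,3)
Step 2: ant0:(2,1)->N->(1,1) | ant1:(4,3)->N->(3,3) | ant2:(1,3)->N->(0,3)
  grid max=3 at (4,3)
Step 3: ant0:(1,1)->N->(0,1) | ant1:(3,3)->S->(4,3) | ant2:(0,3)->S->(1,3)
  grid max=4 at (4,3)
Step 4: ant0:(0,1)->E->(0,2) | ant1:(4,3)->N->(3,3) | ant2:(1,3)->N->(0,3)
  grid max=3 at (4,3)
Final grid:
  0 0 1 1
  0 0 0 0
  0 0 0 0
  0 0 0 1
  0 0 0 3
Max pheromone 3 at (4,3)

Answer: (4,3)=3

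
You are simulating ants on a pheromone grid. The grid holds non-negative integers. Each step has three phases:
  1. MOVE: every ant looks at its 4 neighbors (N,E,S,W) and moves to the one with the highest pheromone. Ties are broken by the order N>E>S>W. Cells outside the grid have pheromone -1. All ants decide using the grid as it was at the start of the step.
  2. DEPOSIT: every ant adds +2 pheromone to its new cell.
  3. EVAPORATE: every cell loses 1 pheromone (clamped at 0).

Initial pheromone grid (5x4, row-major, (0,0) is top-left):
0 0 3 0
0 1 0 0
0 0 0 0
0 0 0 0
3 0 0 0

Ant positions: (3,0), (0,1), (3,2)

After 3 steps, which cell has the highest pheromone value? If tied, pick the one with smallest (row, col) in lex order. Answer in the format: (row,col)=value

Step 1: ant0:(3,0)->S->(4,0) | ant1:(0,1)->E->(0,2) | ant2:(3,2)->N->(2,2)
  grid max=4 at (0,2)
Step 2: ant0:(4,0)->N->(3,0) | ant1:(0,2)->E->(0,3) | ant2:(2,2)->N->(1,2)
  grid max=3 at (0,2)
Step 3: ant0:(3,0)->S->(4,0) | ant1:(0,3)->W->(0,2) | ant2:(1,2)->N->(0,2)
  grid max=6 at (0,2)
Final grid:
  0 0 6 0
  0 0 0 0
  0 0 0 0
  0 0 0 0
  4 0 0 0
Max pheromone 6 at (0,2)

Answer: (0,2)=6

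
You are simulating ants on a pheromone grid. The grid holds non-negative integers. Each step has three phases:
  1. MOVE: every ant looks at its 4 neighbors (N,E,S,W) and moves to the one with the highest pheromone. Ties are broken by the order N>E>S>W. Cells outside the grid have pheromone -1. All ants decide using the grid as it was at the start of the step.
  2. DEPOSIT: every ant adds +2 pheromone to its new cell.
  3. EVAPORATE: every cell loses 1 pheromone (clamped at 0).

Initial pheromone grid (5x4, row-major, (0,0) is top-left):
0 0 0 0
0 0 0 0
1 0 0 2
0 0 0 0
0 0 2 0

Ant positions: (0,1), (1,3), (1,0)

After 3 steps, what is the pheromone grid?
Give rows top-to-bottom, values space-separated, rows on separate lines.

After step 1: ants at (0,2),(2,3),(2,0)
  0 0 1 0
  0 0 0 0
  2 0 0 3
  0 0 0 0
  0 0 1 0
After step 2: ants at (0,3),(1,3),(1,0)
  0 0 0 1
  1 0 0 1
  1 0 0 2
  0 0 0 0
  0 0 0 0
After step 3: ants at (1,3),(2,3),(2,0)
  0 0 0 0
  0 0 0 2
  2 0 0 3
  0 0 0 0
  0 0 0 0

0 0 0 0
0 0 0 2
2 0 0 3
0 0 0 0
0 0 0 0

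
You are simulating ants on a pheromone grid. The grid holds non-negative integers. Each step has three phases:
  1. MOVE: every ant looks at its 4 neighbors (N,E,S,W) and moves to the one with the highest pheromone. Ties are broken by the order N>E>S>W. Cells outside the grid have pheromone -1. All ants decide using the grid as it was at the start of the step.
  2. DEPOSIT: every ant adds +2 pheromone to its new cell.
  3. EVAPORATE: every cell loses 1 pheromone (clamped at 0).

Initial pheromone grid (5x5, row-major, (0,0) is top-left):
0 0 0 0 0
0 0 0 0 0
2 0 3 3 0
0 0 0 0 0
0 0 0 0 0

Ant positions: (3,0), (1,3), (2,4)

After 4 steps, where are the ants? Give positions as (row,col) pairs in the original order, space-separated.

Step 1: ant0:(3,0)->N->(2,0) | ant1:(1,3)->S->(2,3) | ant2:(2,4)->W->(2,3)
  grid max=6 at (2,3)
Step 2: ant0:(2,0)->N->(1,0) | ant1:(2,3)->W->(2,2) | ant2:(2,3)->W->(2,2)
  grid max=5 at (2,2)
Step 3: ant0:(1,0)->S->(2,0) | ant1:(2,2)->E->(2,3) | ant2:(2,2)->E->(2,3)
  grid max=8 at (2,3)
Step 4: ant0:(2,0)->N->(1,0) | ant1:(2,3)->W->(2,2) | ant2:(2,3)->W->(2,2)
  grid max=7 at (2,2)

(1,0) (2,2) (2,2)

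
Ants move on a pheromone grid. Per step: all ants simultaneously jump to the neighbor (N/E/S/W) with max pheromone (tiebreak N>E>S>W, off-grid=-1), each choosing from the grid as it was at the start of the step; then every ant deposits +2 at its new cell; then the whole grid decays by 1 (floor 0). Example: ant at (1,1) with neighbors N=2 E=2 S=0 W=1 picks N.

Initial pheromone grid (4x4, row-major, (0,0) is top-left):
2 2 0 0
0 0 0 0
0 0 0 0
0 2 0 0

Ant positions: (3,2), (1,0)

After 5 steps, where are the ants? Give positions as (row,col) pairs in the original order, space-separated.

Step 1: ant0:(3,2)->W->(3,1) | ant1:(1,0)->N->(0,0)
  grid max=3 at (0,0)
Step 2: ant0:(3,1)->N->(2,1) | ant1:(0,0)->E->(0,1)
  grid max=2 at (0,0)
Step 3: ant0:(2,1)->S->(3,1) | ant1:(0,1)->W->(0,0)
  grid max=3 at (0,0)
Step 4: ant0:(3,1)->N->(2,1) | ant1:(0,0)->E->(0,1)
  grid max=2 at (0,0)
Step 5: ant0:(2,1)->S->(3,1) | ant1:(0,1)->W->(0,0)
  grid max=3 at (0,0)

(3,1) (0,0)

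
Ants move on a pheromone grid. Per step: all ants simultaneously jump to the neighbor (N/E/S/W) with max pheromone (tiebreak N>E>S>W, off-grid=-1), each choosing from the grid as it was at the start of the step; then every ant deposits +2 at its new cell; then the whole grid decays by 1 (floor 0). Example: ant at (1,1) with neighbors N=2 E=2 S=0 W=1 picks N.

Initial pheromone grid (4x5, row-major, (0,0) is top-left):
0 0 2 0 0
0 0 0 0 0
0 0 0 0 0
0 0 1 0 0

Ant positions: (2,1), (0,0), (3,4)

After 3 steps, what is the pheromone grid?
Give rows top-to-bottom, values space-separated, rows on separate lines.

After step 1: ants at (1,1),(0,1),(2,4)
  0 1 1 0 0
  0 1 0 0 0
  0 0 0 0 1
  0 0 0 0 0
After step 2: ants at (0,1),(0,2),(1,4)
  0 2 2 0 0
  0 0 0 0 1
  0 0 0 0 0
  0 0 0 0 0
After step 3: ants at (0,2),(0,1),(0,4)
  0 3 3 0 1
  0 0 0 0 0
  0 0 0 0 0
  0 0 0 0 0

0 3 3 0 1
0 0 0 0 0
0 0 0 0 0
0 0 0 0 0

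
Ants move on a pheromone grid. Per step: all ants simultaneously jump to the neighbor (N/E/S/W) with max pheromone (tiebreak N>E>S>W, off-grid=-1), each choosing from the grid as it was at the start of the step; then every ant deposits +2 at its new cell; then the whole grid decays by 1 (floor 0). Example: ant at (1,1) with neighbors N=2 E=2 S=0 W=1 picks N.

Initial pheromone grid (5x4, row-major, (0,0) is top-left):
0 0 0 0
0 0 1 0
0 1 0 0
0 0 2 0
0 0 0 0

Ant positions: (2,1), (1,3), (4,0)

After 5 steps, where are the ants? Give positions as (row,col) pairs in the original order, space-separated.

Step 1: ant0:(2,1)->N->(1,1) | ant1:(1,3)->W->(1,2) | ant2:(4,0)->N->(3,0)
  grid max=2 at (1,2)
Step 2: ant0:(1,1)->E->(1,2) | ant1:(1,2)->W->(1,1) | ant2:(3,0)->N->(2,0)
  grid max=3 at (1,2)
Step 3: ant0:(1,2)->W->(1,1) | ant1:(1,1)->E->(1,2) | ant2:(2,0)->N->(1,0)
  grid max=4 at (1,2)
Step 4: ant0:(1,1)->E->(1,2) | ant1:(1,2)->W->(1,1) | ant2:(1,0)->E->(1,1)
  grid max=6 at (1,1)
Step 5: ant0:(1,2)->W->(1,1) | ant1:(1,1)->E->(1,2) | ant2:(1,1)->E->(1,2)
  grid max=8 at (1,2)

(1,1) (1,2) (1,2)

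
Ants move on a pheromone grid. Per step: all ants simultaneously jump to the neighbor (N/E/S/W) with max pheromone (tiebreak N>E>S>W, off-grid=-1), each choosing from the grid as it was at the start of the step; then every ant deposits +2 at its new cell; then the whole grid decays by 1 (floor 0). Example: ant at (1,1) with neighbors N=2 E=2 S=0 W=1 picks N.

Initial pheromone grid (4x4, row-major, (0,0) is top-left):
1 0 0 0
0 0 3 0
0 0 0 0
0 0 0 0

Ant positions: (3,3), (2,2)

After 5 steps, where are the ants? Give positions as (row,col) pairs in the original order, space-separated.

Step 1: ant0:(3,3)->N->(2,3) | ant1:(2,2)->N->(1,2)
  grid max=4 at (1,2)
Step 2: ant0:(2,3)->N->(1,3) | ant1:(1,2)->N->(0,2)
  grid max=3 at (1,2)
Step 3: ant0:(1,3)->W->(1,2) | ant1:(0,2)->S->(1,2)
  grid max=6 at (1,2)
Step 4: ant0:(1,2)->N->(0,2) | ant1:(1,2)->N->(0,2)
  grid max=5 at (1,2)
Step 5: ant0:(0,2)->S->(1,2) | ant1:(0,2)->S->(1,2)
  grid max=8 at (1,2)

(1,2) (1,2)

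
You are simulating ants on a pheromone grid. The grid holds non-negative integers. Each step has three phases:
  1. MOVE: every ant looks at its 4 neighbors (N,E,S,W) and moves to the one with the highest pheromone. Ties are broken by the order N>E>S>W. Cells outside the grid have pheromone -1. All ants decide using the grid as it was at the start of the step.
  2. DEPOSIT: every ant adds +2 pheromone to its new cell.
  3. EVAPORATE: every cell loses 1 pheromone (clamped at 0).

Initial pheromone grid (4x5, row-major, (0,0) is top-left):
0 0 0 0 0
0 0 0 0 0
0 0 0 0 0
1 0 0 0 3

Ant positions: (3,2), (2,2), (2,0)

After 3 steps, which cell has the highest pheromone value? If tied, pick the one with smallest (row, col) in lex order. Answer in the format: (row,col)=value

Answer: (1,2)=3

Derivation:
Step 1: ant0:(3,2)->N->(2,2) | ant1:(2,2)->N->(1,2) | ant2:(2,0)->S->(3,0)
  grid max=2 at (3,0)
Step 2: ant0:(2,2)->N->(1,2) | ant1:(1,2)->S->(2,2) | ant2:(3,0)->N->(2,0)
  grid max=2 at (1,2)
Step 3: ant0:(1,2)->S->(2,2) | ant1:(2,2)->N->(1,2) | ant2:(2,0)->S->(3,0)
  grid max=3 at (1,2)
Final grid:
  0 0 0 0 0
  0 0 3 0 0
  0 0 3 0 0
  2 0 0 0 0
Max pheromone 3 at (1,2)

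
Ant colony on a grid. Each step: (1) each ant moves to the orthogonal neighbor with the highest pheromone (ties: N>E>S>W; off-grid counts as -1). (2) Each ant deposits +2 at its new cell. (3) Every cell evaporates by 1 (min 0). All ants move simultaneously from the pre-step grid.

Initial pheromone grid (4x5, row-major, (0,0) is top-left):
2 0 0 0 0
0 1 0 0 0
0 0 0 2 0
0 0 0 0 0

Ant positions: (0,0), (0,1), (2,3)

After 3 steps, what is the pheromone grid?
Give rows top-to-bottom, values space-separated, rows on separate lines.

After step 1: ants at (0,1),(0,0),(1,3)
  3 1 0 0 0
  0 0 0 1 0
  0 0 0 1 0
  0 0 0 0 0
After step 2: ants at (0,0),(0,1),(2,3)
  4 2 0 0 0
  0 0 0 0 0
  0 0 0 2 0
  0 0 0 0 0
After step 3: ants at (0,1),(0,0),(1,3)
  5 3 0 0 0
  0 0 0 1 0
  0 0 0 1 0
  0 0 0 0 0

5 3 0 0 0
0 0 0 1 0
0 0 0 1 0
0 0 0 0 0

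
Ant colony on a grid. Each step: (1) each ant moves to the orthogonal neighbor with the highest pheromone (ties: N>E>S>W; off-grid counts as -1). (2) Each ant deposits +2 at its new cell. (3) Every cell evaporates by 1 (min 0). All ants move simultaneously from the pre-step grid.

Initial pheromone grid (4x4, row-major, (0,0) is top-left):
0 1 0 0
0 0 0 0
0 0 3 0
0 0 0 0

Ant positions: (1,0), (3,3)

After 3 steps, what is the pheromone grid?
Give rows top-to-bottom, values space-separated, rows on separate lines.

After step 1: ants at (0,0),(2,3)
  1 0 0 0
  0 0 0 0
  0 0 2 1
  0 0 0 0
After step 2: ants at (0,1),(2,2)
  0 1 0 0
  0 0 0 0
  0 0 3 0
  0 0 0 0
After step 3: ants at (0,2),(1,2)
  0 0 1 0
  0 0 1 0
  0 0 2 0
  0 0 0 0

0 0 1 0
0 0 1 0
0 0 2 0
0 0 0 0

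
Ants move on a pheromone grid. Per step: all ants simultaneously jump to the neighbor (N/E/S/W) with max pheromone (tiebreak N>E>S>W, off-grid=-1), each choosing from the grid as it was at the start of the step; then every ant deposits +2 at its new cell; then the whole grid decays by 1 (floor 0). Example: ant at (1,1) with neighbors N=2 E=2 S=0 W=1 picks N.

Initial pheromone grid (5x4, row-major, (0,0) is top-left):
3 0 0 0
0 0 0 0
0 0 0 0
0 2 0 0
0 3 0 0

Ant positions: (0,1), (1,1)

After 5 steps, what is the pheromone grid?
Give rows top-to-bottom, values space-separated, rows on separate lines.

After step 1: ants at (0,0),(0,1)
  4 1 0 0
  0 0 0 0
  0 0 0 0
  0 1 0 0
  0 2 0 0
After step 2: ants at (0,1),(0,0)
  5 2 0 0
  0 0 0 0
  0 0 0 0
  0 0 0 0
  0 1 0 0
After step 3: ants at (0,0),(0,1)
  6 3 0 0
  0 0 0 0
  0 0 0 0
  0 0 0 0
  0 0 0 0
After step 4: ants at (0,1),(0,0)
  7 4 0 0
  0 0 0 0
  0 0 0 0
  0 0 0 0
  0 0 0 0
After step 5: ants at (0,0),(0,1)
  8 5 0 0
  0 0 0 0
  0 0 0 0
  0 0 0 0
  0 0 0 0

8 5 0 0
0 0 0 0
0 0 0 0
0 0 0 0
0 0 0 0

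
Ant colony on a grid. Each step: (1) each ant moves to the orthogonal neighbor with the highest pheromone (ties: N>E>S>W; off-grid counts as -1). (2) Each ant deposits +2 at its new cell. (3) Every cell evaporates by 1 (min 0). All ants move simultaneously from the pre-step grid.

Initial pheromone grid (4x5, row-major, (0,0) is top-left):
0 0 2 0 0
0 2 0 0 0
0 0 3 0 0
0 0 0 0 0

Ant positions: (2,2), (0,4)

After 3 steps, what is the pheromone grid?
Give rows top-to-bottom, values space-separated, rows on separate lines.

After step 1: ants at (1,2),(1,4)
  0 0 1 0 0
  0 1 1 0 1
  0 0 2 0 0
  0 0 0 0 0
After step 2: ants at (2,2),(0,4)
  0 0 0 0 1
  0 0 0 0 0
  0 0 3 0 0
  0 0 0 0 0
After step 3: ants at (1,2),(1,4)
  0 0 0 0 0
  0 0 1 0 1
  0 0 2 0 0
  0 0 0 0 0

0 0 0 0 0
0 0 1 0 1
0 0 2 0 0
0 0 0 0 0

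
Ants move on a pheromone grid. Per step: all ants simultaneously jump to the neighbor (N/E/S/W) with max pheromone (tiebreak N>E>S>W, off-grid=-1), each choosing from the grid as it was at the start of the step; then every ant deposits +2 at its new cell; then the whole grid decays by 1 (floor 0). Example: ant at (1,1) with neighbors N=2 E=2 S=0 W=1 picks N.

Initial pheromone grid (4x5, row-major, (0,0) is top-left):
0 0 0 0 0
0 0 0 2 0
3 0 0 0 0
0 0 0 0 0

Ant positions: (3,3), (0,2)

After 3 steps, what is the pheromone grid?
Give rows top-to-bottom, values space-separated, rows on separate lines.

After step 1: ants at (2,3),(0,3)
  0 0 0 1 0
  0 0 0 1 0
  2 0 0 1 0
  0 0 0 0 0
After step 2: ants at (1,3),(1,3)
  0 0 0 0 0
  0 0 0 4 0
  1 0 0 0 0
  0 0 0 0 0
After step 3: ants at (0,3),(0,3)
  0 0 0 3 0
  0 0 0 3 0
  0 0 0 0 0
  0 0 0 0 0

0 0 0 3 0
0 0 0 3 0
0 0 0 0 0
0 0 0 0 0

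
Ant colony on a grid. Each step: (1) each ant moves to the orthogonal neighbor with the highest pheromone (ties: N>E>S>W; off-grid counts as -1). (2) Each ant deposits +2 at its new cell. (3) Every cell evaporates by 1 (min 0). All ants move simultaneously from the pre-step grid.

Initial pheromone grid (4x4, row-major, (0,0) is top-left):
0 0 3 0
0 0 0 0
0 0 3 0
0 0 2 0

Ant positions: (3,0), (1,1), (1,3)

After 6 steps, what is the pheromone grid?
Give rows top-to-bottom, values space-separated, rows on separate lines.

After step 1: ants at (2,0),(0,1),(0,3)
  0 1 2 1
  0 0 0 0
  1 0 2 0
  0 0 1 0
After step 2: ants at (1,0),(0,2),(0,2)
  0 0 5 0
  1 0 0 0
  0 0 1 0
  0 0 0 0
After step 3: ants at (0,0),(0,3),(0,3)
  1 0 4 3
  0 0 0 0
  0 0 0 0
  0 0 0 0
After step 4: ants at (0,1),(0,2),(0,2)
  0 1 7 2
  0 0 0 0
  0 0 0 0
  0 0 0 0
After step 5: ants at (0,2),(0,3),(0,3)
  0 0 8 5
  0 0 0 0
  0 0 0 0
  0 0 0 0
After step 6: ants at (0,3),(0,2),(0,2)
  0 0 11 6
  0 0 0 0
  0 0 0 0
  0 0 0 0

0 0 11 6
0 0 0 0
0 0 0 0
0 0 0 0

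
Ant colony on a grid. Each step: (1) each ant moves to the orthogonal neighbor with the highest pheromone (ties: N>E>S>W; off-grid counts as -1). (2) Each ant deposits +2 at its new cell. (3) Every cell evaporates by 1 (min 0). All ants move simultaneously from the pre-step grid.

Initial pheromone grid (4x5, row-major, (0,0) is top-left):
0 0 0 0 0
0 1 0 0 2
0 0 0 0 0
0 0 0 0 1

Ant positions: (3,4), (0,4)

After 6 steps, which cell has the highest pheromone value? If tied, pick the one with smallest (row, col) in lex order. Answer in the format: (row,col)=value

Answer: (1,4)=8

Derivation:
Step 1: ant0:(3,4)->N->(2,4) | ant1:(0,4)->S->(1,4)
  grid max=3 at (1,4)
Step 2: ant0:(2,4)->N->(1,4) | ant1:(1,4)->S->(2,4)
  grid max=4 at (1,4)
Step 3: ant0:(1,4)->S->(2,4) | ant1:(2,4)->N->(1,4)
  grid max=5 at (1,4)
Step 4: ant0:(2,4)->N->(1,4) | ant1:(1,4)->S->(2,4)
  grid max=6 at (1,4)
Step 5: ant0:(1,4)->S->(2,4) | ant1:(2,4)->N->(1,4)
  grid max=7 at (1,4)
Step 6: ant0:(2,4)->N->(1,4) | ant1:(1,4)->S->(2,4)
  grid max=8 at (1,4)
Final grid:
  0 0 0 0 0
  0 0 0 0 8
  0 0 0 0 6
  0 0 0 0 0
Max pheromone 8 at (1,4)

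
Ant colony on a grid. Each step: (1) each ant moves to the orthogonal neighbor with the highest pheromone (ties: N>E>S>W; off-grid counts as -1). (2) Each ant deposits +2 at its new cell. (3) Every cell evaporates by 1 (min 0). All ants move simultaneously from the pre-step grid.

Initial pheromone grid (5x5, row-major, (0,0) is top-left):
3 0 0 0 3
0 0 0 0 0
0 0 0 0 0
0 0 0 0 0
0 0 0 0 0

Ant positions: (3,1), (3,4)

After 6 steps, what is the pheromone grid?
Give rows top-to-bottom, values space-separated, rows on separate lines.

After step 1: ants at (2,1),(2,4)
  2 0 0 0 2
  0 0 0 0 0
  0 1 0 0 1
  0 0 0 0 0
  0 0 0 0 0
After step 2: ants at (1,1),(1,4)
  1 0 0 0 1
  0 1 0 0 1
  0 0 0 0 0
  0 0 0 0 0
  0 0 0 0 0
After step 3: ants at (0,1),(0,4)
  0 1 0 0 2
  0 0 0 0 0
  0 0 0 0 0
  0 0 0 0 0
  0 0 0 0 0
After step 4: ants at (0,2),(1,4)
  0 0 1 0 1
  0 0 0 0 1
  0 0 0 0 0
  0 0 0 0 0
  0 0 0 0 0
After step 5: ants at (0,3),(0,4)
  0 0 0 1 2
  0 0 0 0 0
  0 0 0 0 0
  0 0 0 0 0
  0 0 0 0 0
After step 6: ants at (0,4),(0,3)
  0 0 0 2 3
  0 0 0 0 0
  0 0 0 0 0
  0 0 0 0 0
  0 0 0 0 0

0 0 0 2 3
0 0 0 0 0
0 0 0 0 0
0 0 0 0 0
0 0 0 0 0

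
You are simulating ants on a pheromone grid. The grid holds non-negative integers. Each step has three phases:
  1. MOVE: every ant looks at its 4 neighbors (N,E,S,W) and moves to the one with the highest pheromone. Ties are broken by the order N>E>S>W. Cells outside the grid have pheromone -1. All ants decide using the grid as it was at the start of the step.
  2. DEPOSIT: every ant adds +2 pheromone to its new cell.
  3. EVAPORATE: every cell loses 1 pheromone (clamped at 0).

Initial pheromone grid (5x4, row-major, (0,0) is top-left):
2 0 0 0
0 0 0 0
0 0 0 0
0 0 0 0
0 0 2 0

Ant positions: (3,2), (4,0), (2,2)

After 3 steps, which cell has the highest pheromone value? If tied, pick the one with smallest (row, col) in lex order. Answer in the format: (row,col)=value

Step 1: ant0:(3,2)->S->(4,2) | ant1:(4,0)->N->(3,0) | ant2:(2,2)->N->(1,2)
  grid max=3 at (4,2)
Step 2: ant0:(4,2)->N->(3,2) | ant1:(3,0)->N->(2,0) | ant2:(1,2)->N->(0,2)
  grid max=2 at (4,2)
Step 3: ant0:(3,2)->S->(4,2) | ant1:(2,0)->N->(1,0) | ant2:(0,2)->E->(0,3)
  grid max=3 at (4,2)
Final grid:
  0 0 0 1
  1 0 0 0
  0 0 0 0
  0 0 0 0
  0 0 3 0
Max pheromone 3 at (4,2)

Answer: (4,2)=3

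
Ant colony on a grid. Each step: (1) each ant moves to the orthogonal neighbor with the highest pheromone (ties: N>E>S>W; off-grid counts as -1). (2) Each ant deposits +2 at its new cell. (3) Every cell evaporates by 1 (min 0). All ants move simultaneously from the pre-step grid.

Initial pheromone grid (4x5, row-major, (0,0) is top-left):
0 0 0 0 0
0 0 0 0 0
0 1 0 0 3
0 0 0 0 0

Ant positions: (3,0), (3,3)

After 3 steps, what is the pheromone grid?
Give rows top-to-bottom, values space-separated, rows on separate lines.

After step 1: ants at (2,0),(2,3)
  0 0 0 0 0
  0 0 0 0 0
  1 0 0 1 2
  0 0 0 0 0
After step 2: ants at (1,0),(2,4)
  0 0 0 0 0
  1 0 0 0 0
  0 0 0 0 3
  0 0 0 0 0
After step 3: ants at (0,0),(1,4)
  1 0 0 0 0
  0 0 0 0 1
  0 0 0 0 2
  0 0 0 0 0

1 0 0 0 0
0 0 0 0 1
0 0 0 0 2
0 0 0 0 0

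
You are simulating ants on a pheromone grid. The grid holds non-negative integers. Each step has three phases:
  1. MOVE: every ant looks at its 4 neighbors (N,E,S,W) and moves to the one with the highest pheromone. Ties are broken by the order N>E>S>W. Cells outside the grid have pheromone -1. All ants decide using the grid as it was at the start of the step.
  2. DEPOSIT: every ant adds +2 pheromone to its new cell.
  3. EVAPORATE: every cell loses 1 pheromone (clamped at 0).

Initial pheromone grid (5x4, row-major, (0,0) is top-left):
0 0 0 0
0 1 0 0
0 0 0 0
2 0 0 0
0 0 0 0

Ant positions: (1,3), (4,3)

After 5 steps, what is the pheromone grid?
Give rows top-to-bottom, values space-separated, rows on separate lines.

After step 1: ants at (0,3),(3,3)
  0 0 0 1
  0 0 0 0
  0 0 0 0
  1 0 0 1
  0 0 0 0
After step 2: ants at (1,3),(2,3)
  0 0 0 0
  0 0 0 1
  0 0 0 1
  0 0 0 0
  0 0 0 0
After step 3: ants at (2,3),(1,3)
  0 0 0 0
  0 0 0 2
  0 0 0 2
  0 0 0 0
  0 0 0 0
After step 4: ants at (1,3),(2,3)
  0 0 0 0
  0 0 0 3
  0 0 0 3
  0 0 0 0
  0 0 0 0
After step 5: ants at (2,3),(1,3)
  0 0 0 0
  0 0 0 4
  0 0 0 4
  0 0 0 0
  0 0 0 0

0 0 0 0
0 0 0 4
0 0 0 4
0 0 0 0
0 0 0 0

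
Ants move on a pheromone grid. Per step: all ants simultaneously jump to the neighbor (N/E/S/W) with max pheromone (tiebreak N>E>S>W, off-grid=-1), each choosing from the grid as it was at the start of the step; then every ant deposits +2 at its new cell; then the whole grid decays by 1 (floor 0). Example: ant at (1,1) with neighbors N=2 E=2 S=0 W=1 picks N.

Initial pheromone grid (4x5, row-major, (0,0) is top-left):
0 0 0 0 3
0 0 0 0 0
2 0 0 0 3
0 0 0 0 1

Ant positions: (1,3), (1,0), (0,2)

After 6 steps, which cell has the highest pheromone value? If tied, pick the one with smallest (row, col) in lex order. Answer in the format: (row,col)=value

Answer: (0,4)=9

Derivation:
Step 1: ant0:(1,3)->N->(0,3) | ant1:(1,0)->S->(2,0) | ant2:(0,2)->E->(0,3)
  grid max=3 at (0,3)
Step 2: ant0:(0,3)->E->(0,4) | ant1:(2,0)->N->(1,0) | ant2:(0,3)->E->(0,4)
  grid max=5 at (0,4)
Step 3: ant0:(0,4)->W->(0,3) | ant1:(1,0)->S->(2,0) | ant2:(0,4)->W->(0,3)
  grid max=5 at (0,3)
Step 4: ant0:(0,3)->E->(0,4) | ant1:(2,0)->N->(1,0) | ant2:(0,3)->E->(0,4)
  grid max=7 at (0,4)
Step 5: ant0:(0,4)->W->(0,3) | ant1:(1,0)->S->(2,0) | ant2:(0,4)->W->(0,3)
  grid max=7 at (0,3)
Step 6: ant0:(0,3)->E->(0,4) | ant1:(2,0)->N->(1,0) | ant2:(0,3)->E->(0,4)
  grid max=9 at (0,4)
Final grid:
  0 0 0 6 9
  1 0 0 0 0
  2 0 0 0 0
  0 0 0 0 0
Max pheromone 9 at (0,4)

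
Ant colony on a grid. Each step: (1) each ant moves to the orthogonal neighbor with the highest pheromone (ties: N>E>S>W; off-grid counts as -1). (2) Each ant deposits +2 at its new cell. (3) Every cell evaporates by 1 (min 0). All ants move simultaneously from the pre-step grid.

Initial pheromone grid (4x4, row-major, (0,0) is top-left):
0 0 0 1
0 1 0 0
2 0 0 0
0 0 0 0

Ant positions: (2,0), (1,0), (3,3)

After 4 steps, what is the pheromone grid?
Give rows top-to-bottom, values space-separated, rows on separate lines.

After step 1: ants at (1,0),(2,0),(2,3)
  0 0 0 0
  1 0 0 0
  3 0 0 1
  0 0 0 0
After step 2: ants at (2,0),(1,0),(1,3)
  0 0 0 0
  2 0 0 1
  4 0 0 0
  0 0 0 0
After step 3: ants at (1,0),(2,0),(0,3)
  0 0 0 1
  3 0 0 0
  5 0 0 0
  0 0 0 0
After step 4: ants at (2,0),(1,0),(1,3)
  0 0 0 0
  4 0 0 1
  6 0 0 0
  0 0 0 0

0 0 0 0
4 0 0 1
6 0 0 0
0 0 0 0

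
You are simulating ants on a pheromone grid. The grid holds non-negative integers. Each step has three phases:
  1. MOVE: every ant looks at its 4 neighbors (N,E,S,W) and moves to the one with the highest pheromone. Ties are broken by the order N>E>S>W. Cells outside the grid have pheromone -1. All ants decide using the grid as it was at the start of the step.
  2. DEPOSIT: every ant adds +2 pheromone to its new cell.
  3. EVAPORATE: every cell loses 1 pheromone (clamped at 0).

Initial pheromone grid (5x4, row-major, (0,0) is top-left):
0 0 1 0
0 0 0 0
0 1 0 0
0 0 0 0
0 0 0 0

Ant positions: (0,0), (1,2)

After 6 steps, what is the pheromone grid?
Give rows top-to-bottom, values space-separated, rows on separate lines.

After step 1: ants at (0,1),(0,2)
  0 1 2 0
  0 0 0 0
  0 0 0 0
  0 0 0 0
  0 0 0 0
After step 2: ants at (0,2),(0,1)
  0 2 3 0
  0 0 0 0
  0 0 0 0
  0 0 0 0
  0 0 0 0
After step 3: ants at (0,1),(0,2)
  0 3 4 0
  0 0 0 0
  0 0 0 0
  0 0 0 0
  0 0 0 0
After step 4: ants at (0,2),(0,1)
  0 4 5 0
  0 0 0 0
  0 0 0 0
  0 0 0 0
  0 0 0 0
After step 5: ants at (0,1),(0,2)
  0 5 6 0
  0 0 0 0
  0 0 0 0
  0 0 0 0
  0 0 0 0
After step 6: ants at (0,2),(0,1)
  0 6 7 0
  0 0 0 0
  0 0 0 0
  0 0 0 0
  0 0 0 0

0 6 7 0
0 0 0 0
0 0 0 0
0 0 0 0
0 0 0 0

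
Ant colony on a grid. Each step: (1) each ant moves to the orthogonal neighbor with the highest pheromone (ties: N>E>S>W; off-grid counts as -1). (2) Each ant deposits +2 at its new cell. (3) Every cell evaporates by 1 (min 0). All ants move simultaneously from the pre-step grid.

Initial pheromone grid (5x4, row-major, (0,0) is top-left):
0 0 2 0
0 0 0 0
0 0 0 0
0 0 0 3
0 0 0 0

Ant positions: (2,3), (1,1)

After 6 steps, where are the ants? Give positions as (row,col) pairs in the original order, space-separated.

Step 1: ant0:(2,3)->S->(3,3) | ant1:(1,1)->N->(0,1)
  grid max=4 at (3,3)
Step 2: ant0:(3,3)->N->(2,3) | ant1:(0,1)->E->(0,2)
  grid max=3 at (3,3)
Step 3: ant0:(2,3)->S->(3,3) | ant1:(0,2)->E->(0,3)
  grid max=4 at (3,3)
Step 4: ant0:(3,3)->N->(2,3) | ant1:(0,3)->W->(0,2)
  grid max=3 at (3,3)
Step 5: ant0:(2,3)->S->(3,3) | ant1:(0,2)->E->(0,3)
  grid max=4 at (3,3)
Step 6: ant0:(3,3)->N->(2,3) | ant1:(0,3)->W->(0,2)
  grid max=3 at (3,3)

(2,3) (0,2)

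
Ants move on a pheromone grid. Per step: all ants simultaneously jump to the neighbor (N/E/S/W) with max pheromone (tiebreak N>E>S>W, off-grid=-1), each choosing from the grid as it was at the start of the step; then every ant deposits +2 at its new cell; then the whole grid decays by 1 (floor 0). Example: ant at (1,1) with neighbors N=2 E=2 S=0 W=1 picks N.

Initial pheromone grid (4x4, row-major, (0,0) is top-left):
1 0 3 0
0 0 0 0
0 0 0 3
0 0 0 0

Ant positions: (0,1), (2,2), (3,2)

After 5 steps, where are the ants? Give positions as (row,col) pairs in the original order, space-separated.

Step 1: ant0:(0,1)->E->(0,2) | ant1:(2,2)->E->(2,3) | ant2:(3,2)->N->(2,2)
  grid max=4 at (0,2)
Step 2: ant0:(0,2)->E->(0,3) | ant1:(2,3)->W->(2,2) | ant2:(2,2)->E->(2,3)
  grid max=5 at (2,3)
Step 3: ant0:(0,3)->W->(0,2) | ant1:(2,2)->E->(2,3) | ant2:(2,3)->W->(2,2)
  grid max=6 at (2,3)
Step 4: ant0:(0,2)->E->(0,3) | ant1:(2,3)->W->(2,2) | ant2:(2,2)->E->(2,3)
  grid max=7 at (2,3)
Step 5: ant0:(0,3)->W->(0,2) | ant1:(2,2)->E->(2,3) | ant2:(2,3)->W->(2,2)
  grid max=8 at (2,3)

(0,2) (2,3) (2,2)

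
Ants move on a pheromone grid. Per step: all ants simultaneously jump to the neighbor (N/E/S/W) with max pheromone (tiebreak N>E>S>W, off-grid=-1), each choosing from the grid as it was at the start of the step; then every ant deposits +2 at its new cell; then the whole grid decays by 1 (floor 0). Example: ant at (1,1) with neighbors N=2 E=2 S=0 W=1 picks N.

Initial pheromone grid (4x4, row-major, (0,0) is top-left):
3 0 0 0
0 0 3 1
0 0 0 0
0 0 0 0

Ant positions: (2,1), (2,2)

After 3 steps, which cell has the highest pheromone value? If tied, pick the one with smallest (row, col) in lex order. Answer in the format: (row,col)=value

Step 1: ant0:(2,1)->N->(1,1) | ant1:(2,2)->N->(1,2)
  grid max=4 at (1,2)
Step 2: ant0:(1,1)->E->(1,2) | ant1:(1,2)->W->(1,1)
  grid max=5 at (1,2)
Step 3: ant0:(1,2)->W->(1,1) | ant1:(1,1)->E->(1,2)
  grid max=6 at (1,2)
Final grid:
  0 0 0 0
  0 3 6 0
  0 0 0 0
  0 0 0 0
Max pheromone 6 at (1,2)

Answer: (1,2)=6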